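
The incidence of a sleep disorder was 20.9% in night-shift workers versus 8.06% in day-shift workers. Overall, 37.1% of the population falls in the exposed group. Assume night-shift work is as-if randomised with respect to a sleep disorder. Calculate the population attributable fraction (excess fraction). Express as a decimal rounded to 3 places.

PAF ≈ 0.371

p₁ = 0.209, p₀ = 0.0806.
Overall risk P(Y=1) = π·p₁ + (1−π)·p₀ = 0.371×0.209 + 0.629×0.0806 = 0.12824.
Under exogeneity, PAF = [P(Y=1) − p₀] / P(Y=1).
PAF = (0.12824 − 0.0806) / 0.12824 ≈ 0.3715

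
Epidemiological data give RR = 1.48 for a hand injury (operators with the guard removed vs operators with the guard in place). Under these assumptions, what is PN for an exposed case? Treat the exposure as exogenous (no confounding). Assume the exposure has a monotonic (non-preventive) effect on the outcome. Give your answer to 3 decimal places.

Under exogeneity and monotonicity, PN = (RR − 1) / RR = 1 − 1/RR.
PN = (1.48 − 1) / 1.48 = 0.48 / 1.48 ≈ 0.3243

PN ≈ 0.324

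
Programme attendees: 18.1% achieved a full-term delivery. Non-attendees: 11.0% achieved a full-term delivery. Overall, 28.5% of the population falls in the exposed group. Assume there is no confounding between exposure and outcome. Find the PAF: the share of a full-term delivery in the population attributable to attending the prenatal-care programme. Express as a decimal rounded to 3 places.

PAF ≈ 0.155

p₁ = 0.181, p₀ = 0.11.
Overall risk P(Y=1) = π·p₁ + (1−π)·p₀ = 0.285×0.181 + 0.715×0.11 = 0.13024.
Under exogeneity, PAF = [P(Y=1) − p₀] / P(Y=1).
PAF = (0.13024 − 0.11) / 0.13024 ≈ 0.1554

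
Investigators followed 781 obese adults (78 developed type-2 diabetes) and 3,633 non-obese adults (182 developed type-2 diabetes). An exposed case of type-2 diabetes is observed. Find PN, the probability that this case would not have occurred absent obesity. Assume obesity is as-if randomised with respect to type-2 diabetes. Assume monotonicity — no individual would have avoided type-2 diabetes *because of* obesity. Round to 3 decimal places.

PN ≈ 0.498

p₁ = P(outcome | exposed) = 78/781 = 0.099872
p₀ = P(outcome | unexposed) = 182/3633 = 0.050096
Under exogeneity and monotonicity, PN = (p₁ − p₀) / p₁.
PN = (0.099872 − 0.050096) / 0.099872 = 0.049776 / 0.099872 ≈ 0.4984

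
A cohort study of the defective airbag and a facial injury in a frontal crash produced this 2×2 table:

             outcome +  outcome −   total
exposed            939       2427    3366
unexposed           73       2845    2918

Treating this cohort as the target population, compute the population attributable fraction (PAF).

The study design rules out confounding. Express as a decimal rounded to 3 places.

PAF ≈ 0.845

p₁ = P(outcome | exposed) = 939/3366 = 0.27897
p₀ = P(outcome | unexposed) = 73/2918 = 0.025017
Exposure prevalence π = 3366/6284 = 0.53565; overall risk P(Y=1) = 0.16104.
Under exogeneity, PAF = [P(Y=1) − p₀]/P(Y=1).
PAF = (0.16104 − 0.025017) / 0.16104 ≈ 0.8447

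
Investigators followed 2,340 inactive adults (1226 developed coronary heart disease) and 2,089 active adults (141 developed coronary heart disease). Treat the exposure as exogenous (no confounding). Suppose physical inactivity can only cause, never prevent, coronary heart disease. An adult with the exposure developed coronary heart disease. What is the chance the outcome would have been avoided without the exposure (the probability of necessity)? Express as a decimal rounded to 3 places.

PN ≈ 0.871

p₁ = P(outcome | exposed) = 1226/2340 = 0.52393
p₀ = P(outcome | unexposed) = 141/2089 = 0.067496
Under exogeneity and monotonicity, PN = (p₁ − p₀) / p₁.
PN = (0.52393 − 0.067496) / 0.52393 = 0.45644 / 0.52393 ≈ 0.8712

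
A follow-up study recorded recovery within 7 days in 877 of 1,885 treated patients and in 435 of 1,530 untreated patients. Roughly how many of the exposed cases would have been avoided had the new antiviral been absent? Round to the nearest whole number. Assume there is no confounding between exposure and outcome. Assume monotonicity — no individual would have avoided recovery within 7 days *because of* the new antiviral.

about 341 cases

p₁ = P(outcome | exposed) = 877/1885 = 0.46525
p₀ = P(outcome | unexposed) = 435/1530 = 0.28431
PN = (p₁ − p₀)/p₁ = (0.46525 − 0.28431) / 0.46525 ≈ 0.38890.
Attributable cases ≈ PN × (exposed cases) = 0.38890 × 877 ≈ 341.07.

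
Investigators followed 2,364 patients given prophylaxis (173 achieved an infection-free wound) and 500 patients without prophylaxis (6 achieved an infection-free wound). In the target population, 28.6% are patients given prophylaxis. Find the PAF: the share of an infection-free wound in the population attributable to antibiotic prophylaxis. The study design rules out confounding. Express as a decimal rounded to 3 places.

PAF ≈ 0.593

p₁ = P(outcome | exposed) = 173/2364 = 0.073181
p₀ = P(outcome | unexposed) = 6/500 = 0.012
Overall risk P(Y=1) = π·p₁ + (1−π)·p₀ = 0.286×0.073181 + 0.714×0.012 = 0.029498.
Under exogeneity, PAF = [P(Y=1) − p₀] / P(Y=1).
PAF = (0.029498 − 0.012) / 0.029498 ≈ 0.5932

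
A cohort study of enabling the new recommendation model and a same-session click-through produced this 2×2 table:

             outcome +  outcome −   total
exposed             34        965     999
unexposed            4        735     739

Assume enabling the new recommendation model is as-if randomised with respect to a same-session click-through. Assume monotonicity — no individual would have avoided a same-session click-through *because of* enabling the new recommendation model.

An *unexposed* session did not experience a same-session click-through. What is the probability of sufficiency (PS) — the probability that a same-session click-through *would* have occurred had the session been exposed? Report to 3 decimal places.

PS ≈ 0.029

p₁ = P(outcome | exposed) = 34/999 = 0.034034
p₀ = P(outcome | unexposed) = 4/739 = 0.0054127
Under exogeneity and monotonicity, PS = (p₁ − p₀) / (1 − p₀).
PS = (0.034034 − 0.0054127) / (1 − 0.0054127) = 0.028621 / 0.99459 ≈ 0.0288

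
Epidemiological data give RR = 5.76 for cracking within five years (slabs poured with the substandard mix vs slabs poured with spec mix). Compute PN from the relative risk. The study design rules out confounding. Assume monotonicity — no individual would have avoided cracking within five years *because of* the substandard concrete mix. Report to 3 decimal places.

PN ≈ 0.826

Under exogeneity and monotonicity, PN = (RR − 1) / RR = 1 − 1/RR.
PN = (5.76 − 1) / 5.76 = 4.76 / 5.76 ≈ 0.8264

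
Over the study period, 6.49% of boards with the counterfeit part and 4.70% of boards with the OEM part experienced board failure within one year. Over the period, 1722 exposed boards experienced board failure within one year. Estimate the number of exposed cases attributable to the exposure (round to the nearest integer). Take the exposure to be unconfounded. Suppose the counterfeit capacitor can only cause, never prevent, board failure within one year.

p₁ = 0.0649, p₀ = 0.047.
PN = (p₁ − p₀)/p₁ = (0.0649 − 0.047) / 0.0649 ≈ 0.27581.
Attributable cases ≈ PN × (exposed cases) = 0.27581 × 1722 ≈ 474.94.

about 475 cases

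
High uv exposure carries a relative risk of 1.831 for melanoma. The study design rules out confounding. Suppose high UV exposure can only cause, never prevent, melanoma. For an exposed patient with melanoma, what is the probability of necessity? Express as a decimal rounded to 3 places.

PN ≈ 0.454

Under exogeneity and monotonicity, PN = (RR − 1) / RR = 1 − 1/RR.
PN = (1.831 − 1) / 1.831 = 0.831 / 1.831 ≈ 0.4539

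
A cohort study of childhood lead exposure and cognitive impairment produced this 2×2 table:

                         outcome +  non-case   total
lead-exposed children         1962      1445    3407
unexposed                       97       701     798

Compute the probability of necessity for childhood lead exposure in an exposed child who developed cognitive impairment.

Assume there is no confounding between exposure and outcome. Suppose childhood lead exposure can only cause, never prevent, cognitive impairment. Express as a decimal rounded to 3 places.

p₁ = P(outcome | exposed) = 1962/3407 = 0.57587
p₀ = P(outcome | unexposed) = 97/798 = 0.12155
Under exogeneity and monotonicity, PN = (p₁ − p₀) / p₁.
PN = (0.57587 − 0.12155) / 0.57587 = 0.45432 / 0.57587 ≈ 0.7889

PN ≈ 0.789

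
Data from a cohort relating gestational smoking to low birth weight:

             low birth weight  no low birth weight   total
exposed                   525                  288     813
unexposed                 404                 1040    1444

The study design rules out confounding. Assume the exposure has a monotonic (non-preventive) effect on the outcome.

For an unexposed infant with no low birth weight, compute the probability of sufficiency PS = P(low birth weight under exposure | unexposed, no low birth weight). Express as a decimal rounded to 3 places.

PS ≈ 0.508

p₁ = P(outcome | exposed) = 525/813 = 0.64576
p₀ = P(outcome | unexposed) = 404/1444 = 0.27978
Under exogeneity and monotonicity, PS = (p₁ − p₀) / (1 − p₀).
PS = (0.64576 − 0.27978) / (1 − 0.27978) = 0.36598 / 0.72022 ≈ 0.5081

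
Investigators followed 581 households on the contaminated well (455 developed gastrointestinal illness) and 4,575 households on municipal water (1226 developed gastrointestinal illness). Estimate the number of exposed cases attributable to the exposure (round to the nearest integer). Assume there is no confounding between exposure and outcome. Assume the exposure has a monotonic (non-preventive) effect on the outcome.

about 299 cases

p₁ = P(outcome | exposed) = 455/581 = 0.78313
p₀ = P(outcome | unexposed) = 1226/4575 = 0.26798
PN = (p₁ − p₀)/p₁ = (0.78313 − 0.26798) / 0.78313 ≈ 0.65781.
Attributable cases ≈ PN × (exposed cases) = 0.65781 × 455 ≈ 299.30.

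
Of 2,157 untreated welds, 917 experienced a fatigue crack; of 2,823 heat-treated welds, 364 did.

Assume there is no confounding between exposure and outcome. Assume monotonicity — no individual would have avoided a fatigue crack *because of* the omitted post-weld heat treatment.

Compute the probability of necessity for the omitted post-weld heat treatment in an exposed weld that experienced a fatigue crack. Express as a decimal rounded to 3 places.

p₁ = P(outcome | exposed) = 917/2157 = 0.42513
p₀ = P(outcome | unexposed) = 364/2823 = 0.12894
Under exogeneity and monotonicity, PN = (p₁ − p₀) / p₁.
PN = (0.42513 − 0.12894) / 0.42513 = 0.29619 / 0.42513 ≈ 0.6967

PN ≈ 0.697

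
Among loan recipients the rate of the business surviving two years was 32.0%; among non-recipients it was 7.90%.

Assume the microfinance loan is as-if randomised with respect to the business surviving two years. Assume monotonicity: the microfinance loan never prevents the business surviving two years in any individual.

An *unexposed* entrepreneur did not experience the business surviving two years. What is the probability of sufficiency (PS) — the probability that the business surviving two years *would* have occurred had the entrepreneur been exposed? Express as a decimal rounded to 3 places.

p₁ = 0.32, p₀ = 0.079.
Under exogeneity and monotonicity, PS = (p₁ − p₀) / (1 − p₀).
PS = (0.32 − 0.079) / (1 − 0.079) = 0.241 / 0.921 ≈ 0.2617

PS ≈ 0.262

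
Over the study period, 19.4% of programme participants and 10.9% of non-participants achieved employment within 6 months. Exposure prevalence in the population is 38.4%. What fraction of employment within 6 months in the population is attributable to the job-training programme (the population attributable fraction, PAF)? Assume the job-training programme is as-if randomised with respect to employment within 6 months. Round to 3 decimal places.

PAF ≈ 0.230

p₁ = 0.194, p₀ = 0.109.
Overall risk P(Y=1) = π·p₁ + (1−π)·p₀ = 0.384×0.194 + 0.616×0.109 = 0.14164.
Under exogeneity, PAF = [P(Y=1) − p₀] / P(Y=1).
PAF = (0.14164 − 0.109) / 0.14164 ≈ 0.2304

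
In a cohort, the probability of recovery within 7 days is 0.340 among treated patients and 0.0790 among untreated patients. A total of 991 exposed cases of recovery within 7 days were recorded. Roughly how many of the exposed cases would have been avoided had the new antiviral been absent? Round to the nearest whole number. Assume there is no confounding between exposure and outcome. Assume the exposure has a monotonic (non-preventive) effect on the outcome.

about 761 cases

Let p₁ = 0.34, p₀ = 0.079.
PN = (p₁ − p₀)/p₁ = (0.34 − 0.079) / 0.34 ≈ 0.76765.
Attributable cases ≈ PN × (exposed cases) = 0.76765 × 991 ≈ 760.74.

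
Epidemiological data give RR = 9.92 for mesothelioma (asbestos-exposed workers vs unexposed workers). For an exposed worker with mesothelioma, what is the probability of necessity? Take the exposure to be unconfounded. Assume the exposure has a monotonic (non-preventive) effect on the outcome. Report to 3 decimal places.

Under exogeneity and monotonicity, PN = (RR − 1) / RR = 1 − 1/RR.
PN = (9.92 − 1) / 9.92 = 8.92 / 9.92 ≈ 0.8992

PN ≈ 0.899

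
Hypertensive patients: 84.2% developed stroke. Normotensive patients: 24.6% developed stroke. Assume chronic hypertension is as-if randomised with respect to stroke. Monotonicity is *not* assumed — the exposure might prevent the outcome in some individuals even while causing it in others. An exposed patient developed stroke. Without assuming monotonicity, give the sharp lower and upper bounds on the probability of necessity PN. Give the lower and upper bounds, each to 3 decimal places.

0.708 ≤ PN ≤ 0.895

p₁ = 0.842, p₀ = 0.246.
Under exogeneity alone the bounds on PN are max{0,(p₁−p₀)/p₁} ≤ PN ≤ min{1,(1−p₀)/p₁}.
  lower = (p₁ − p₀)/p₁ = 0.596 / 0.842 ≈ 0.7078
  upper = min{1, (1 − p₀)/p₁} = 0.754 / 0.842 ≈ 0.8955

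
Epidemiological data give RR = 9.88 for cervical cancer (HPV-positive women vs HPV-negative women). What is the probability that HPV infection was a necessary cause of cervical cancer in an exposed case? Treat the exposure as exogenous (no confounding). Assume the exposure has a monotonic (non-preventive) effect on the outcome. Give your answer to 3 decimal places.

PN ≈ 0.899

Under exogeneity and monotonicity, PN = (RR − 1) / RR = 1 − 1/RR.
PN = (9.88 − 1) / 9.88 = 8.88 / 9.88 ≈ 0.8988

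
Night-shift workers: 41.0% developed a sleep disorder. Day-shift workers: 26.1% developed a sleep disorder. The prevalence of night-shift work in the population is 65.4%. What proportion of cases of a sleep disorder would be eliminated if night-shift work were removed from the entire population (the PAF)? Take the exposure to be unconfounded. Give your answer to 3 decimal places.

PAF ≈ 0.272

p₁ = 0.41, p₀ = 0.261.
Overall risk P(Y=1) = π·p₁ + (1−π)·p₀ = 0.654×0.41 + 0.346×0.261 = 0.35845.
Under exogeneity, PAF = [P(Y=1) − p₀] / P(Y=1).
PAF = (0.35845 − 0.261) / 0.35845 ≈ 0.2719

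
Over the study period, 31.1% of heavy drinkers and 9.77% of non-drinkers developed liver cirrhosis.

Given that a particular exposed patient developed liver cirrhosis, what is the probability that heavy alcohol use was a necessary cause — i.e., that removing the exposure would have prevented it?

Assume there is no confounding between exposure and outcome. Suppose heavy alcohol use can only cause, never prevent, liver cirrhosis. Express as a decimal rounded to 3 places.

PN ≈ 0.686

p₁ = 0.311, p₀ = 0.0977.
Under exogeneity and monotonicity, PN = (p₁ − p₀) / p₁.
PN = (0.311 − 0.0977) / 0.311 = 0.2133 / 0.311 ≈ 0.6859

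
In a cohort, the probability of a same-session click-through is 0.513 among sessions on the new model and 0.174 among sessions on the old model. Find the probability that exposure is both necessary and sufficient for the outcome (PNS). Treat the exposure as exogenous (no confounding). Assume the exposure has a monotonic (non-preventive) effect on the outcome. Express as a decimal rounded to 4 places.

Let p₁ = 0.513, p₀ = 0.174.
Under exogeneity and monotonicity, PNS = p₁ − p₀.
PNS = 0.513 − 0.174 = 0.339

PNS ≈ 0.3390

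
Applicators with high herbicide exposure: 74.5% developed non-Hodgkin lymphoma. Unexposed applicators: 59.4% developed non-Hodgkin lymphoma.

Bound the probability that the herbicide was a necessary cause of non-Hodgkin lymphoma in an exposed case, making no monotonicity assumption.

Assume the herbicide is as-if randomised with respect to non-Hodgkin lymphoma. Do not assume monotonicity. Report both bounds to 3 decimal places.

0.203 ≤ PN ≤ 0.545

p₁ = 0.745, p₀ = 0.594.
Under exogeneity alone the bounds on PN are max{0,(p₁−p₀)/p₁} ≤ PN ≤ min{1,(1−p₀)/p₁}.
  lower = (p₁ − p₀)/p₁ = 0.151 / 0.745 ≈ 0.2027
  upper = min{1, (1 − p₀)/p₁} = 0.406 / 0.745 ≈ 0.5450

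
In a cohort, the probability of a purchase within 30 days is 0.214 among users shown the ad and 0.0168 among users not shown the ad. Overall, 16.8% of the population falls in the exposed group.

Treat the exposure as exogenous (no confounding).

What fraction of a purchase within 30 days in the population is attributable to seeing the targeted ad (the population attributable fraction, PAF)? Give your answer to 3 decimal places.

PAF ≈ 0.664

Let p₁ = 0.214, p₀ = 0.0168.
Overall risk P(Y=1) = π·p₁ + (1−π)·p₀ = 0.168×0.214 + 0.832×0.0168 = 0.04993.
Under exogeneity, PAF = [P(Y=1) − p₀] / P(Y=1).
PAF = (0.04993 − 0.0168) / 0.04993 ≈ 0.6635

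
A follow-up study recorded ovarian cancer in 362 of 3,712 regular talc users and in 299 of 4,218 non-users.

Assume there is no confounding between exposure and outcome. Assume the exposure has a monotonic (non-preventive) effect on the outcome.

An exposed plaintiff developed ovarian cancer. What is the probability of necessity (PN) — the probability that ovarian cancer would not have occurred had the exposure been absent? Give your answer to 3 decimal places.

p₁ = P(outcome | exposed) = 362/3712 = 0.097522
p₀ = P(outcome | unexposed) = 299/4218 = 0.070887
Under exogeneity and monotonicity, PN = (p₁ − p₀) / p₁.
PN = (0.097522 − 0.070887) / 0.097522 = 0.026635 / 0.097522 ≈ 0.2731

PN ≈ 0.273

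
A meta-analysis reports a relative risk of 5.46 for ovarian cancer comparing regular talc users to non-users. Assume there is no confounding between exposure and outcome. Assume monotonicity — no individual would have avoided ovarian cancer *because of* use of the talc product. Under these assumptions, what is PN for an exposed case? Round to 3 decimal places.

Under exogeneity and monotonicity, PN = (RR − 1) / RR = 1 − 1/RR.
PN = (5.46 − 1) / 5.46 = 4.46 / 5.46 ≈ 0.8168

PN ≈ 0.817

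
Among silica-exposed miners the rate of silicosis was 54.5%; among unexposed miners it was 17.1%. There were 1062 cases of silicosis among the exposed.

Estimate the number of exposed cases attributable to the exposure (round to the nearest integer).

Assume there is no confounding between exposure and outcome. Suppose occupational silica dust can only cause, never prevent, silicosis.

about 729 cases

p₁ = 0.545, p₀ = 0.171.
PN = (p₁ − p₀)/p₁ = (0.545 − 0.171) / 0.545 ≈ 0.68624.
Attributable cases ≈ PN × (exposed cases) = 0.68624 × 1062 ≈ 728.79.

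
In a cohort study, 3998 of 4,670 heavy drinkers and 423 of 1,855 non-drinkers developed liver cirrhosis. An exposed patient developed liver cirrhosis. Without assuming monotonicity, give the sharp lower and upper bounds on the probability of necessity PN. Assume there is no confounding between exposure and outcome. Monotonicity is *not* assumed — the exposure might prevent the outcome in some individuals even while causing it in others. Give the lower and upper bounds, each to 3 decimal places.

p₁ = P(outcome | exposed) = 3998/4670 = 0.8561
p₀ = P(outcome | unexposed) = 423/1855 = 0.22803
Under exogeneity alone the bounds on PN are max{0,(p₁−p₀)/p₁} ≤ PN ≤ min{1,(1−p₀)/p₁}.
  lower = (p₁ − p₀)/p₁ = 0.62807 / 0.8561 ≈ 0.7336
  upper = min{1, (1 − p₀)/p₁} = 0.77197 / 0.8561 ≈ 0.9017

0.734 ≤ PN ≤ 0.902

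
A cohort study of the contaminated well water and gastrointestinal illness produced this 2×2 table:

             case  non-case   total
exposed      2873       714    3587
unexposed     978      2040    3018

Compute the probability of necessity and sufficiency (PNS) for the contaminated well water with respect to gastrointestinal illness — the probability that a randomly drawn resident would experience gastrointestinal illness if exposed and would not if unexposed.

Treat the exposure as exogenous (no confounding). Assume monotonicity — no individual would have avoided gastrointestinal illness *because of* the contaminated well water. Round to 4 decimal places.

PNS ≈ 0.4769

p₁ = P(outcome | exposed) = 2873/3587 = 0.80095
p₀ = P(outcome | unexposed) = 978/3018 = 0.32406
Under exogeneity and monotonicity, PNS = p₁ − p₀.
PNS = 0.80095 − 0.32406 = 0.47689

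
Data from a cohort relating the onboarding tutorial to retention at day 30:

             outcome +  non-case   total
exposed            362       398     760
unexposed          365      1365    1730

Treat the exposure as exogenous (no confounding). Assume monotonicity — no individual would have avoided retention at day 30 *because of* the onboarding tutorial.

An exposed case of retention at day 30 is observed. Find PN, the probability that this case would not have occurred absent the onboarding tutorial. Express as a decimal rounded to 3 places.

p₁ = P(outcome | exposed) = 362/760 = 0.47632
p₀ = P(outcome | unexposed) = 365/1730 = 0.21098
Under exogeneity and monotonicity, PN = (p₁ − p₀) / p₁.
PN = (0.47632 − 0.21098) / 0.47632 = 0.26533 / 0.47632 ≈ 0.5571

PN ≈ 0.557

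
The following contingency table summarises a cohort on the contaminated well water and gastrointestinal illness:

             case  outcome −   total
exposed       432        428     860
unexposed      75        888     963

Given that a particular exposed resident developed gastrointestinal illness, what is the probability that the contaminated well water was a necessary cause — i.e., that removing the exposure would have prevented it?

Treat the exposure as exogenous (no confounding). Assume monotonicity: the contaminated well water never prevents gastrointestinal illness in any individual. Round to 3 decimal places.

PN ≈ 0.845

p₁ = P(outcome | exposed) = 432/860 = 0.50233
p₀ = P(outcome | unexposed) = 75/963 = 0.077882
Under exogeneity and monotonicity, PN = (p₁ − p₀) / p₁.
PN = (0.50233 − 0.077882) / 0.50233 = 0.42444 / 0.50233 ≈ 0.8450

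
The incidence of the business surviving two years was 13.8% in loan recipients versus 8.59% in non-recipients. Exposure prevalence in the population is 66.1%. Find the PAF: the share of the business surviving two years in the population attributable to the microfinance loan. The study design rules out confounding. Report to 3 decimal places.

PAF ≈ 0.286

p₁ = 0.138, p₀ = 0.0859.
Overall risk P(Y=1) = π·p₁ + (1−π)·p₀ = 0.661×0.138 + 0.339×0.0859 = 0.12034.
Under exogeneity, PAF = [P(Y=1) − p₀] / P(Y=1).
PAF = (0.12034 − 0.0859) / 0.12034 ≈ 0.2862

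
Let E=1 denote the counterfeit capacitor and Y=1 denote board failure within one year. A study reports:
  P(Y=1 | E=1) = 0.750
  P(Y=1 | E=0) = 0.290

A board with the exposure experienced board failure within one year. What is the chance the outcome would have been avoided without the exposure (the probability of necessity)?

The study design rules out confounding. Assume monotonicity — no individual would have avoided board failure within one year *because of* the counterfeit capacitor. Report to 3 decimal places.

PN ≈ 0.613

Let p₁ = 0.75, p₀ = 0.29.
Under exogeneity and monotonicity, PN = (p₁ − p₀) / p₁.
PN = (0.75 − 0.29) / 0.75 = 0.46 / 0.75 ≈ 0.6133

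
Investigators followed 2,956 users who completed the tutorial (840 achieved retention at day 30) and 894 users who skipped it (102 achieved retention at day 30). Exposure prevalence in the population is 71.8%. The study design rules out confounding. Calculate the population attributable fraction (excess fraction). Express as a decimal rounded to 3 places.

p₁ = P(outcome | exposed) = 840/2956 = 0.28417
p₀ = P(outcome | unexposed) = 102/894 = 0.11409
Overall risk P(Y=1) = π·p₁ + (1−π)·p₀ = 0.718×0.28417 + 0.282×0.11409 = 0.23621.
Under exogeneity, PAF = [P(Y=1) − p₀] / P(Y=1).
PAF = (0.23621 − 0.11409) / 0.23621 ≈ 0.5170

PAF ≈ 0.517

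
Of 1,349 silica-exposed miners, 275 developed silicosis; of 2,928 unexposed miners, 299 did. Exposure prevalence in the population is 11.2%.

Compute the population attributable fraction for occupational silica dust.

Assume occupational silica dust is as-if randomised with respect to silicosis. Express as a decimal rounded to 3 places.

p₁ = P(outcome | exposed) = 275/1349 = 0.20385
p₀ = P(outcome | unexposed) = 299/2928 = 0.10212
Overall risk P(Y=1) = π·p₁ + (1−π)·p₀ = 0.112×0.20385 + 0.888×0.10212 = 0.11351.
Under exogeneity, PAF = [P(Y=1) − p₀] / P(Y=1).
PAF = (0.11351 − 0.10212) / 0.11351 ≈ 0.1004

PAF ≈ 0.100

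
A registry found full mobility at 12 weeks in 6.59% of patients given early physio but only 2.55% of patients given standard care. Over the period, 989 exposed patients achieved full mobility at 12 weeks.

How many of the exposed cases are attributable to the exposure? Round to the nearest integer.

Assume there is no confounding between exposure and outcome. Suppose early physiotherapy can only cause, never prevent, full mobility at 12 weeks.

about 606 cases

p₁ = 0.0659, p₀ = 0.0255.
PN = (p₁ − p₀)/p₁ = (0.0659 − 0.0255) / 0.0659 ≈ 0.61305.
Attributable cases ≈ PN × (exposed cases) = 0.61305 × 989 ≈ 606.31.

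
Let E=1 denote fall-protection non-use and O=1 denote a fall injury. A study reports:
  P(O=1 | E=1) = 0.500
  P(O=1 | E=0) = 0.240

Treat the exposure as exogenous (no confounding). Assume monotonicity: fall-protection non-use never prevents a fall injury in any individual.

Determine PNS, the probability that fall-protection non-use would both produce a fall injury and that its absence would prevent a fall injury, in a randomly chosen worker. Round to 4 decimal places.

PNS ≈ 0.2600

Let p₁ = 0.5, p₀ = 0.24.
Under exogeneity and monotonicity, PNS = p₁ − p₀.
PNS = 0.5 − 0.24 = 0.26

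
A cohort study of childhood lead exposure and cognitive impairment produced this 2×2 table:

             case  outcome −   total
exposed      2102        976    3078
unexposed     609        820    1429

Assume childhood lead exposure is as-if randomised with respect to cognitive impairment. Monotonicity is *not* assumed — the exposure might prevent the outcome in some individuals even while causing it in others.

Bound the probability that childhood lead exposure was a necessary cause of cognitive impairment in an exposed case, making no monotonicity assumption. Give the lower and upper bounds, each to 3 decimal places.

0.376 ≤ PN ≤ 0.840

p₁ = P(outcome | exposed) = 2102/3078 = 0.68291
p₀ = P(outcome | unexposed) = 609/1429 = 0.42617
Under exogeneity alone the bounds on PN are max{0,(p₁−p₀)/p₁} ≤ PN ≤ min{1,(1−p₀)/p₁}.
  lower = (p₁ − p₀)/p₁ = 0.25674 / 0.68291 ≈ 0.3759
  upper = min{1, (1 − p₀)/p₁} = 0.57383 / 0.68291 ≈ 0.8403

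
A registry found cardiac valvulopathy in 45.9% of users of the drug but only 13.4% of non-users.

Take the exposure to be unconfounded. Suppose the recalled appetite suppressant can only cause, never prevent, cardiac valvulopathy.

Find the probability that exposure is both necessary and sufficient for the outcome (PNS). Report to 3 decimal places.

PNS ≈ 0.325

p₁ = 0.459, p₀ = 0.134.
Under exogeneity and monotonicity, PNS = p₁ − p₀.
PNS = 0.459 − 0.134 = 0.325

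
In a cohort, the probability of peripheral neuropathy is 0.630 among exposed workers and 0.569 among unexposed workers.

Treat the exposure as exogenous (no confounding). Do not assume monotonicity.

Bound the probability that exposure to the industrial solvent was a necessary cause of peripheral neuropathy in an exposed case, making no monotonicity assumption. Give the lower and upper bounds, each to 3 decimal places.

0.097 ≤ PN ≤ 0.684

Let p₁ = 0.63, p₀ = 0.569.
Under exogeneity alone the bounds on PN are max{0,(p₁−p₀)/p₁} ≤ PN ≤ min{1,(1−p₀)/p₁}.
  lower = (p₁ − p₀)/p₁ = 0.061 / 0.63 ≈ 0.0968
  upper = min{1, (1 − p₀)/p₁} = 0.431 / 0.63 ≈ 0.6841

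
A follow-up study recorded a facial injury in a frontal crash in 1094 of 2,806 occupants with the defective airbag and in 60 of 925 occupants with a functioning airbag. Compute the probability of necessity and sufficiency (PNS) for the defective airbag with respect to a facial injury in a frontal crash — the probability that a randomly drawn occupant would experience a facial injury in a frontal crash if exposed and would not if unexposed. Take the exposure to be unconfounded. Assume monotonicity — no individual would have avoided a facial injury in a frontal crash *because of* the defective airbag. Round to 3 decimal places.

p₁ = P(outcome | exposed) = 1094/2806 = 0.38988
p₀ = P(outcome | unexposed) = 60/925 = 0.064865
Under exogeneity and monotonicity, PNS = p₁ − p₀.
PNS = 0.38988 − 0.064865 = 0.32501

PNS ≈ 0.325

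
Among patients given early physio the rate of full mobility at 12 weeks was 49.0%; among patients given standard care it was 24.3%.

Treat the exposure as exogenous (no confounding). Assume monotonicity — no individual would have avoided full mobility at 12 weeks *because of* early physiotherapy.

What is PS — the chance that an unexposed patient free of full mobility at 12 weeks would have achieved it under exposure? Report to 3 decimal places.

p₁ = 0.49, p₀ = 0.243.
Under exogeneity and monotonicity, PS = (p₁ − p₀) / (1 − p₀).
PS = (0.49 − 0.243) / (1 − 0.243) = 0.247 / 0.757 ≈ 0.3263

PS ≈ 0.326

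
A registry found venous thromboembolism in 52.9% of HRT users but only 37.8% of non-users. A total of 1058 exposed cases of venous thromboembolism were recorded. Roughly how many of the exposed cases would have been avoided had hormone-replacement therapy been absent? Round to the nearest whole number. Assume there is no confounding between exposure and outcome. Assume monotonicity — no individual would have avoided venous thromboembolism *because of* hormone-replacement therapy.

p₁ = 0.529, p₀ = 0.378.
PN = (p₁ − p₀)/p₁ = (0.529 − 0.378) / 0.529 ≈ 0.28544.
Attributable cases ≈ PN × (exposed cases) = 0.28544 × 1058 ≈ 302.00.

about 302 cases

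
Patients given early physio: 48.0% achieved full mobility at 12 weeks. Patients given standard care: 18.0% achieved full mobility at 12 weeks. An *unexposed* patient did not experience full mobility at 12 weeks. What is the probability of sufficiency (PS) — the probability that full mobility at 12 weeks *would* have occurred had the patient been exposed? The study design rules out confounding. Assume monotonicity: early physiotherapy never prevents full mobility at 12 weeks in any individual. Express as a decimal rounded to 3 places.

p₁ = 0.48, p₀ = 0.18.
Under exogeneity and monotonicity, PS = (p₁ − p₀) / (1 − p₀).
PS = (0.48 − 0.18) / (1 − 0.18) = 0.3 / 0.82 ≈ 0.3659

PS ≈ 0.366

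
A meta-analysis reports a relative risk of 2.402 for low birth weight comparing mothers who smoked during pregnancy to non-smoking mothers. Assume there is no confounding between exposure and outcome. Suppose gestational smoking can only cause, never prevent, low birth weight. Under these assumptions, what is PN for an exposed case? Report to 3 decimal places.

PN ≈ 0.584

Under exogeneity and monotonicity, PN = (RR − 1) / RR = 1 − 1/RR.
PN = (2.402 − 1) / 2.402 = 1.402 / 2.402 ≈ 0.5837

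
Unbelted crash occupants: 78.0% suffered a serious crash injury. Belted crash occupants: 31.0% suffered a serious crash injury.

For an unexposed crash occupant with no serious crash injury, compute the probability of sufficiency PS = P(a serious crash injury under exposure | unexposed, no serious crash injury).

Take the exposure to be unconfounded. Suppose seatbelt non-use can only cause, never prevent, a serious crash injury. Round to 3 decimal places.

PS ≈ 0.681

p₁ = 0.78, p₀ = 0.31.
Under exogeneity and monotonicity, PS = (p₁ − p₀) / (1 − p₀).
PS = (0.78 − 0.31) / (1 − 0.31) = 0.47 / 0.69 ≈ 0.6812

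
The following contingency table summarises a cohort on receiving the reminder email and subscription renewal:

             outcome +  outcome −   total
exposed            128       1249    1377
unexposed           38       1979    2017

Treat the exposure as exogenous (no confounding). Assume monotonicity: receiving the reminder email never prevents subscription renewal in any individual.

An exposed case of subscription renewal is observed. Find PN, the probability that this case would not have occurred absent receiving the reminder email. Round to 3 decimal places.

p₁ = P(outcome | exposed) = 128/1377 = 0.092956
p₀ = P(outcome | unexposed) = 38/2017 = 0.01884
Under exogeneity and monotonicity, PN = (p₁ − p₀) / p₁.
PN = (0.092956 − 0.01884) / 0.092956 = 0.074116 / 0.092956 ≈ 0.7973

PN ≈ 0.797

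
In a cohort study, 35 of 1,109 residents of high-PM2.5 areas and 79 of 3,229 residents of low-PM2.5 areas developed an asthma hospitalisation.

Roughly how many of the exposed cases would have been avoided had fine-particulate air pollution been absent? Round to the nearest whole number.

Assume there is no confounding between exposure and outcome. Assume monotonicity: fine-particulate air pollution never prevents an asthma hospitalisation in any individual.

p₁ = P(outcome | exposed) = 35/1109 = 0.03156
p₀ = P(outcome | unexposed) = 79/3229 = 0.024466
PN = (p₁ − p₀)/p₁ = (0.03156 − 0.024466) / 0.03156 ≈ 0.22478.
Attributable cases ≈ PN × (exposed cases) = 0.22478 × 35 ≈ 7.87.

about 8 cases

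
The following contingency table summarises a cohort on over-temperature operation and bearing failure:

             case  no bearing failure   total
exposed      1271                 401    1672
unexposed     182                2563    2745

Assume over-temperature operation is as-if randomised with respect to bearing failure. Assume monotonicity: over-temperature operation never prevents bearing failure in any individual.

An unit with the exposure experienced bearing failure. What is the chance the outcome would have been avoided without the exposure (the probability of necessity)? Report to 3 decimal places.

PN ≈ 0.913

p₁ = P(outcome | exposed) = 1271/1672 = 0.76017
p₀ = P(outcome | unexposed) = 182/2745 = 0.066302
Under exogeneity and monotonicity, PN = (p₁ − p₀)/p₁.
PN = (0.76017 − 0.066302) / 0.76017 ≈ 0.9128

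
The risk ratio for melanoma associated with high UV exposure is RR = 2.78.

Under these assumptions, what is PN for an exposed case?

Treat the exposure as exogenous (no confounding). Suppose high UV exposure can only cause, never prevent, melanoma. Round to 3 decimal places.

PN ≈ 0.640

Under exogeneity and monotonicity, PN = (RR − 1) / RR = 1 − 1/RR.
PN = (2.78 − 1) / 2.78 = 1.78 / 2.78 ≈ 0.6403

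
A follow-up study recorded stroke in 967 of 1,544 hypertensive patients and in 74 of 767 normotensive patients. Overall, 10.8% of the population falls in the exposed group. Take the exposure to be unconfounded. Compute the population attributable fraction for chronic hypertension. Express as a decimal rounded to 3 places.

PAF ≈ 0.372

p₁ = P(outcome | exposed) = 967/1544 = 0.6263
p₀ = P(outcome | unexposed) = 74/767 = 0.09648
Overall risk P(Y=1) = π·p₁ + (1−π)·p₀ = 0.108×0.6263 + 0.892×0.09648 = 0.1537.
Under exogeneity, PAF = [P(Y=1) − p₀] / P(Y=1).
PAF = (0.1537 − 0.09648) / 0.1537 ≈ 0.3723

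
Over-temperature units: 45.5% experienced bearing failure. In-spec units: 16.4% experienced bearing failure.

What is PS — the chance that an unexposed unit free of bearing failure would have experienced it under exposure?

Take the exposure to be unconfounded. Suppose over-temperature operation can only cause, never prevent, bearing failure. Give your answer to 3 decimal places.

p₁ = 0.455, p₀ = 0.164.
Under exogeneity and monotonicity, PS = (p₁ − p₀) / (1 − p₀).
PS = (0.455 − 0.164) / (1 − 0.164) = 0.291 / 0.836 ≈ 0.3481

PS ≈ 0.348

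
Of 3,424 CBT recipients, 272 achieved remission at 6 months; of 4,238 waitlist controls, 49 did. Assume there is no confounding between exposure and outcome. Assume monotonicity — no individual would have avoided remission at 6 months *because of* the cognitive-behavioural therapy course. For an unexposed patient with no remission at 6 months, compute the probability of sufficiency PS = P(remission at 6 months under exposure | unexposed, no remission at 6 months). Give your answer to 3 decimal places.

PS ≈ 0.069

p₁ = P(outcome | exposed) = 272/3424 = 0.079439
p₀ = P(outcome | unexposed) = 49/4238 = 0.011562
Under exogeneity and monotonicity, PS = (p₁ − p₀) / (1 − p₀).
PS = (0.079439 − 0.011562) / (1 − 0.011562) = 0.067877 / 0.98844 ≈ 0.0687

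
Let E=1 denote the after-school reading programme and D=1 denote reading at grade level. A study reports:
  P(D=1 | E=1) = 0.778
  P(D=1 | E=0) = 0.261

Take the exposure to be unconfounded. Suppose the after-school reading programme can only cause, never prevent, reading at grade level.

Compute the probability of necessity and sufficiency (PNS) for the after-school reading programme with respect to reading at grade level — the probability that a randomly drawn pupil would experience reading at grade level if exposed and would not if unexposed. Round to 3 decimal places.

PNS ≈ 0.517

Let p₁ = 0.778, p₀ = 0.261.
Under exogeneity and monotonicity, PNS = p₁ − p₀.
PNS = 0.778 − 0.261 = 0.517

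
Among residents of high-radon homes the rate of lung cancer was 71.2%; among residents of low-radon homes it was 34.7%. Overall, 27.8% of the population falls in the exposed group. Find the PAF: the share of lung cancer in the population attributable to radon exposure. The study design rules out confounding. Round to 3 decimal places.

p₁ = 0.712, p₀ = 0.347.
Overall risk P(Y=1) = π·p₁ + (1−π)·p₀ = 0.278×0.712 + 0.722×0.347 = 0.44847.
Under exogeneity, PAF = [P(Y=1) − p₀] / P(Y=1).
PAF = (0.44847 − 0.347) / 0.44847 ≈ 0.2263

PAF ≈ 0.226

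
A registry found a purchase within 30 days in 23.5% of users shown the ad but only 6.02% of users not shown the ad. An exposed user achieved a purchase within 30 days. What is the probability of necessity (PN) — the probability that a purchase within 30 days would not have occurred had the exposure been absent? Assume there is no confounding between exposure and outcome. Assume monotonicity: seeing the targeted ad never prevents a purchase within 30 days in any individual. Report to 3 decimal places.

p₁ = 0.235, p₀ = 0.0602.
Under exogeneity and monotonicity, PN = (p₁ − p₀) / p₁.
PN = (0.235 − 0.0602) / 0.235 = 0.1748 / 0.235 ≈ 0.7438

PN ≈ 0.744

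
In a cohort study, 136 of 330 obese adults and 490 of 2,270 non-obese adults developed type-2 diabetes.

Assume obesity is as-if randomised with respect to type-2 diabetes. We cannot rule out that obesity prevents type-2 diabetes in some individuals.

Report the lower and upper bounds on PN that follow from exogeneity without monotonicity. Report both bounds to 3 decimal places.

0.476 ≤ PN ≤ 1.000

p₁ = P(outcome | exposed) = 136/330 = 0.41212
p₀ = P(outcome | unexposed) = 490/2270 = 0.21586
Under exogeneity alone the bounds on PN are max{0,(p₁−p₀)/p₁} ≤ PN ≤ min{1,(1−p₀)/p₁}.
  lower = (p₁ − p₀)/p₁ = 0.19626 / 0.41212 ≈ 0.4762
  upper = min{1, (1 − p₀)/p₁} = 0.78414 / 0.41212 ≈ 1.9027 → capped at 1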